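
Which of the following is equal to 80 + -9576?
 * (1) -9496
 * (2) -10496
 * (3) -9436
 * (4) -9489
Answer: 1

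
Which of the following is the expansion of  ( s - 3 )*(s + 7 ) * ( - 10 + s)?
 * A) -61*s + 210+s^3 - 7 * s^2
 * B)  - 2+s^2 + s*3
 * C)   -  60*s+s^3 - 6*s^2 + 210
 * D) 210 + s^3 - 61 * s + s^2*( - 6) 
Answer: D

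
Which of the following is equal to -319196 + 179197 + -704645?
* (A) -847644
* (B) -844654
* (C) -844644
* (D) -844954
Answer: C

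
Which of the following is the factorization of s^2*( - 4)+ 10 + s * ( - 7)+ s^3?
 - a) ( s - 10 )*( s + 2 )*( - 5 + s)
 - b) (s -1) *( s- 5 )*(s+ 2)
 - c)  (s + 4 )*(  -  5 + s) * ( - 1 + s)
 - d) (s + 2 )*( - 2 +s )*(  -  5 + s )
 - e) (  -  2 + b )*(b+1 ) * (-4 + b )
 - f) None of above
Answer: b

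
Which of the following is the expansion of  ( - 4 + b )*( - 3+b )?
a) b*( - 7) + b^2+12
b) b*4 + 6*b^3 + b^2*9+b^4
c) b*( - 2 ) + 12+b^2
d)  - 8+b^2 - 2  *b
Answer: a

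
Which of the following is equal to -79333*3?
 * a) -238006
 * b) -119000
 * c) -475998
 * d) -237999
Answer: d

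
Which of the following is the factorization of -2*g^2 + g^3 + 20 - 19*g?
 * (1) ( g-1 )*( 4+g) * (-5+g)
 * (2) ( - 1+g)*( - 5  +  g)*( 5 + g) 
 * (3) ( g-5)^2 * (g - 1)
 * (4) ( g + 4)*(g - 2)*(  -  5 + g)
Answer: 1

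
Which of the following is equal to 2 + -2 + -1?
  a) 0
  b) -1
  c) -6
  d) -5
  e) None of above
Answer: b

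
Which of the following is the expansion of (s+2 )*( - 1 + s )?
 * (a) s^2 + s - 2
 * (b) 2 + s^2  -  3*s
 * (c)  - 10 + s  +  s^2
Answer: a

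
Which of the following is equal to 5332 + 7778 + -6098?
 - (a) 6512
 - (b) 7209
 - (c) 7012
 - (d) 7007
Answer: c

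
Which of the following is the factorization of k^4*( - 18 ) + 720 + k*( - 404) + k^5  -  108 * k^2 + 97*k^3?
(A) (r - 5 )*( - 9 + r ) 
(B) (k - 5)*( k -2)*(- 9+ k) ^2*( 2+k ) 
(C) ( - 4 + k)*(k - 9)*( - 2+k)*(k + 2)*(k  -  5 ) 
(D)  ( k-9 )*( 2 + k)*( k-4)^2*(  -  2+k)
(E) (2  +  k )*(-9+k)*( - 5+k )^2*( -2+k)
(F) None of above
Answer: C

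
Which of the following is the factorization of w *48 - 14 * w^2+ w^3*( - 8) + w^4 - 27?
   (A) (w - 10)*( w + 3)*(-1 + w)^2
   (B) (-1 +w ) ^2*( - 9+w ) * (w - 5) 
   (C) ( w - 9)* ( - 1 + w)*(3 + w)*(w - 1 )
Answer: C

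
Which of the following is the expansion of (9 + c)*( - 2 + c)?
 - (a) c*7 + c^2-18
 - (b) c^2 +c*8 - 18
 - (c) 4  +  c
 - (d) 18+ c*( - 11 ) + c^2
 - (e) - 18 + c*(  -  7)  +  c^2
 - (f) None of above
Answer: a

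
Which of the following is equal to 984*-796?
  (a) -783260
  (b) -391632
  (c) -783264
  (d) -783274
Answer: c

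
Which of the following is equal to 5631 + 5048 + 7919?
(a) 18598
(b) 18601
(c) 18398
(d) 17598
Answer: a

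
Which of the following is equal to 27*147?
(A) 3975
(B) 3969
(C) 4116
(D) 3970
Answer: B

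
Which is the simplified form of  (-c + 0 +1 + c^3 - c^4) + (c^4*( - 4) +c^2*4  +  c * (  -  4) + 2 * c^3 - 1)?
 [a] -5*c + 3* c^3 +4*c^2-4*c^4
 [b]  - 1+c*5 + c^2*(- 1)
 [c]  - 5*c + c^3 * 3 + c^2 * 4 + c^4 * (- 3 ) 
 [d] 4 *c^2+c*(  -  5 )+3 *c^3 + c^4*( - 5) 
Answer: d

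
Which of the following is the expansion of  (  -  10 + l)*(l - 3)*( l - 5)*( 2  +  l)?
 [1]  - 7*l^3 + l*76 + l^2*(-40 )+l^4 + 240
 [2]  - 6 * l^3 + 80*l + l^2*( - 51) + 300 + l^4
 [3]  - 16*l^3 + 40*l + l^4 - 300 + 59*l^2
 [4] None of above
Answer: 3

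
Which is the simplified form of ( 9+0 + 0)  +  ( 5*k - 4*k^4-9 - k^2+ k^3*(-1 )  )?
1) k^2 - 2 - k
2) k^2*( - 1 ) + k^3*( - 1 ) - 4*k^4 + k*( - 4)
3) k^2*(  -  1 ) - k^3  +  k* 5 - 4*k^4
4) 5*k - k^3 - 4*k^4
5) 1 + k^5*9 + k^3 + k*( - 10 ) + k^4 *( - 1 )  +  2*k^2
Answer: 3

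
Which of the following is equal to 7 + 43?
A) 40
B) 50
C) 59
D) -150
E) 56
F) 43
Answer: B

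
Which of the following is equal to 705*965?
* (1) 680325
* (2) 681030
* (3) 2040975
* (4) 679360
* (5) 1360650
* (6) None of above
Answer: 1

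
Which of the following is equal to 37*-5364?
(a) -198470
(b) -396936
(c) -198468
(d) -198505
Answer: c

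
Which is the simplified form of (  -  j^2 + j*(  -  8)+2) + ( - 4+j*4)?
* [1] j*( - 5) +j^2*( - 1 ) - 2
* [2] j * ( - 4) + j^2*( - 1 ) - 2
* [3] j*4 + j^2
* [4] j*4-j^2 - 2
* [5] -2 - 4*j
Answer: 2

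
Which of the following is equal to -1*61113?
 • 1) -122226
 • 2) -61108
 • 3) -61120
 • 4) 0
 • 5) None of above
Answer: 5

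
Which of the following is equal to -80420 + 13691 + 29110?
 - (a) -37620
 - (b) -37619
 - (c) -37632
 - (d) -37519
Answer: b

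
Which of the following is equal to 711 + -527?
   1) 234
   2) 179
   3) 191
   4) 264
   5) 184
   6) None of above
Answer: 5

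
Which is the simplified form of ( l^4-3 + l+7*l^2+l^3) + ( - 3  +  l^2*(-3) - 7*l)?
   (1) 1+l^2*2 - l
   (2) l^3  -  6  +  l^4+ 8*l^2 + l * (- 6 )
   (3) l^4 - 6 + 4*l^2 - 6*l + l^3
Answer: 3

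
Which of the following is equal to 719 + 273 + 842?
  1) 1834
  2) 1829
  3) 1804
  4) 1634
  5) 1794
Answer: 1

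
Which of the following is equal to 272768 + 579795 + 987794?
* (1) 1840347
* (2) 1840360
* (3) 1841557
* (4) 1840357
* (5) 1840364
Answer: 4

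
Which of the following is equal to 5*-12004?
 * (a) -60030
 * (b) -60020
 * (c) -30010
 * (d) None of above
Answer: b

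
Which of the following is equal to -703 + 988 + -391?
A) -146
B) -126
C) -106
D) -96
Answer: C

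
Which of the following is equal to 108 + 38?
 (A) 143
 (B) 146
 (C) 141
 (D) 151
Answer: B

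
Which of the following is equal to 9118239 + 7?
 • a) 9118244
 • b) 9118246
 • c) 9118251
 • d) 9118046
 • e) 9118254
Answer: b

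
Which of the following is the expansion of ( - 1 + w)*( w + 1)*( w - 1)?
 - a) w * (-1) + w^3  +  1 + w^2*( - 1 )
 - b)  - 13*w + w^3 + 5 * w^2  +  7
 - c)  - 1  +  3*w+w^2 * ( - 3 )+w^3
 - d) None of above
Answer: a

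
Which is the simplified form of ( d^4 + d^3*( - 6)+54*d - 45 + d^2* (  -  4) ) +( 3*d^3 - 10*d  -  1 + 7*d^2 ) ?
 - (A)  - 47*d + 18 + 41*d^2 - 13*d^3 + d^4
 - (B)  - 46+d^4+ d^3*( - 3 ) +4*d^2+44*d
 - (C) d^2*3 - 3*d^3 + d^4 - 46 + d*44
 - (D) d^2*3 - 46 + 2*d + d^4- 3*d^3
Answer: C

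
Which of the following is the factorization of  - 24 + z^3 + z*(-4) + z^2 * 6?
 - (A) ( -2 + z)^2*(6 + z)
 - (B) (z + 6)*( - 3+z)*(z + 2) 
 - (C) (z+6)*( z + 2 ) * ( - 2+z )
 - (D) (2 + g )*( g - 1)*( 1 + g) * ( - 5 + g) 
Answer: C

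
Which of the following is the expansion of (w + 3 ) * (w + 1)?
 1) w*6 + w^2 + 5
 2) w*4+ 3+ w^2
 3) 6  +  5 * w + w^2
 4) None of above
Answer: 2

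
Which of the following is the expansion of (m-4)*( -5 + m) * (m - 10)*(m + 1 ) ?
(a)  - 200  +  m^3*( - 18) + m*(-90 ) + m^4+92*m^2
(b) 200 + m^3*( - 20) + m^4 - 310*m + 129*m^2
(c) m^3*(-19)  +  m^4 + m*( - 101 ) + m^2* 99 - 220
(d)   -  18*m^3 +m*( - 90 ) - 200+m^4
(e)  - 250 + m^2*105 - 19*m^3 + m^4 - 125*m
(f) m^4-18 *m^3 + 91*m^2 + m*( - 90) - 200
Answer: f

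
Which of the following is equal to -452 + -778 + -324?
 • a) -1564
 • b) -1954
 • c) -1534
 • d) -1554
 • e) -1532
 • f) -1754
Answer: d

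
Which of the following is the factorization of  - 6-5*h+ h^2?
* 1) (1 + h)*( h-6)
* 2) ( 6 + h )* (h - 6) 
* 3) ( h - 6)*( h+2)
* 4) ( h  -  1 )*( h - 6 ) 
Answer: 1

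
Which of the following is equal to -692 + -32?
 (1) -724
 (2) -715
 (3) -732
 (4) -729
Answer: 1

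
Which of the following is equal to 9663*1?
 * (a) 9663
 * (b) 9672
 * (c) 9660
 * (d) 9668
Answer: a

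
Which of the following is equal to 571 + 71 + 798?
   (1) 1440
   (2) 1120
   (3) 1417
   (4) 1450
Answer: 1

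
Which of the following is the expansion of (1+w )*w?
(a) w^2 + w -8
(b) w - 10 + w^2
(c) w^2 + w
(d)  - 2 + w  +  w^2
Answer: c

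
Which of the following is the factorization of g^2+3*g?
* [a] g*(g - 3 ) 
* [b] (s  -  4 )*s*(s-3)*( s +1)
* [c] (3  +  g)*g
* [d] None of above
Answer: c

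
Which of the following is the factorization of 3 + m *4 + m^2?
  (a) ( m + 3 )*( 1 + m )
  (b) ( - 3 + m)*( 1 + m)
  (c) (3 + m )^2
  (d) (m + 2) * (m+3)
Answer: a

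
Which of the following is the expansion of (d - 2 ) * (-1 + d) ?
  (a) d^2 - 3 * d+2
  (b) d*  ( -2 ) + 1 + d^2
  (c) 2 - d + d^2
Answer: a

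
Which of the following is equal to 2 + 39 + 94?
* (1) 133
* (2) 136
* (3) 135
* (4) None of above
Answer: 3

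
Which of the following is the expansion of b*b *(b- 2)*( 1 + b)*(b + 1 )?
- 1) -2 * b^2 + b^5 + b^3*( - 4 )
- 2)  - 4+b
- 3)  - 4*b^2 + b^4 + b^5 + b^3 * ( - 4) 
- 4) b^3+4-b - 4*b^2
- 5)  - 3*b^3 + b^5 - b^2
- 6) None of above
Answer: 6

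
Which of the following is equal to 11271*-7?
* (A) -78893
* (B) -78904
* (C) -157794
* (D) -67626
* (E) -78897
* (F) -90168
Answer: E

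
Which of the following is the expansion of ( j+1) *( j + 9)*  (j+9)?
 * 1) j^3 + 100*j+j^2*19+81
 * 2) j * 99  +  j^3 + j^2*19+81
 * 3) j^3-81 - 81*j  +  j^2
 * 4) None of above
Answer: 2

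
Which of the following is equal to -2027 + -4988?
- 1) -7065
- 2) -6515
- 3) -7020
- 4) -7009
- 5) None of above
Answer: 5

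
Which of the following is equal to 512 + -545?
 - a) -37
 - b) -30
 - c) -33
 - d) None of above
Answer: c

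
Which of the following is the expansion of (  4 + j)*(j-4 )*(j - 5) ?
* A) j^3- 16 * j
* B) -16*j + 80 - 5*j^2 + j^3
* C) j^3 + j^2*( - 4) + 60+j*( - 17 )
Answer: B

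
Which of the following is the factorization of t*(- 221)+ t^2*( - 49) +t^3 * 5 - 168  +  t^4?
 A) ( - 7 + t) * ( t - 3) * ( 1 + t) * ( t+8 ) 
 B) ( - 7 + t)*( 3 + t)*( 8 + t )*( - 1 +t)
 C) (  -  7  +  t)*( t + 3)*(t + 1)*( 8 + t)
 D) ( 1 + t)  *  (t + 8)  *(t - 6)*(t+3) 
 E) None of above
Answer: C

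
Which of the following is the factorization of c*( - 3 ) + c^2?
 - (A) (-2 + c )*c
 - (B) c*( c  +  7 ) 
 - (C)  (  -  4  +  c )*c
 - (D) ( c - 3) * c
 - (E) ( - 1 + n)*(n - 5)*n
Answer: D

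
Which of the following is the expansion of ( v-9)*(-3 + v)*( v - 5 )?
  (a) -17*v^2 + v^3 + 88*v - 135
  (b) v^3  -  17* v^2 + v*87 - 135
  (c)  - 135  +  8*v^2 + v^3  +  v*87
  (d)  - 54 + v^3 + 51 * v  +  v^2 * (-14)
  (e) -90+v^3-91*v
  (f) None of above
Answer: b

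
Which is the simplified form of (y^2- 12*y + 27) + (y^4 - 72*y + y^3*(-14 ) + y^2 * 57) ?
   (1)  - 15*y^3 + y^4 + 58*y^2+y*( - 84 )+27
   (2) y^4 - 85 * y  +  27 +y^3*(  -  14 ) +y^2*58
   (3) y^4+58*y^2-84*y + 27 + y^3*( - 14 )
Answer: 3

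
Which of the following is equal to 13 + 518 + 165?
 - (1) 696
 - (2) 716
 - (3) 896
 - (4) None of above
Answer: 1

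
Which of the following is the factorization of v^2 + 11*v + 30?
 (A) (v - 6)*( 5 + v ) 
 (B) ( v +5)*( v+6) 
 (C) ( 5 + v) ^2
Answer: B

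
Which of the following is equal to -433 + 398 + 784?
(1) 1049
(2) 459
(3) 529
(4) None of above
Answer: 4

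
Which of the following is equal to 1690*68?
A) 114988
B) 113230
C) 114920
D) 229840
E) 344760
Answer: C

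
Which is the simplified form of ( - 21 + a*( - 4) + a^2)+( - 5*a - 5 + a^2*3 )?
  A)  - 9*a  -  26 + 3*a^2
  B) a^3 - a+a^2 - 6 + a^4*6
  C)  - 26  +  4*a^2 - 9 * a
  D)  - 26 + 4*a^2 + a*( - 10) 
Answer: C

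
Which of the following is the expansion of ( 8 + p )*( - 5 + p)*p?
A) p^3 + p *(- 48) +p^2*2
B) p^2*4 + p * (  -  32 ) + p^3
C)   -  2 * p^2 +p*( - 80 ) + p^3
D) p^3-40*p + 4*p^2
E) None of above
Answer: E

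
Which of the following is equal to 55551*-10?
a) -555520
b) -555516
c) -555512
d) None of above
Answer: d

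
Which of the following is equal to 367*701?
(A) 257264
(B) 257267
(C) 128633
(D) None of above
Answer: B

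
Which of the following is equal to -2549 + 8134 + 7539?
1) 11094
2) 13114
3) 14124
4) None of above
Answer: 4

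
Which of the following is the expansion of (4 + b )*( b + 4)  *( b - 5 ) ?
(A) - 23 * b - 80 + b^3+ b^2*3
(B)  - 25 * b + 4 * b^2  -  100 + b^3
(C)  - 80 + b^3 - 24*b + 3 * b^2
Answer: C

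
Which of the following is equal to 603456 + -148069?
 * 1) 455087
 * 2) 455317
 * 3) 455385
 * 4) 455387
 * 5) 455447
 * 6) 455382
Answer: 4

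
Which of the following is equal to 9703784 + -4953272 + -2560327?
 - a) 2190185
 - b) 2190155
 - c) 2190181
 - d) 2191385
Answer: a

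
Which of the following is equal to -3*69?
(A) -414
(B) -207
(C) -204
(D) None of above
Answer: B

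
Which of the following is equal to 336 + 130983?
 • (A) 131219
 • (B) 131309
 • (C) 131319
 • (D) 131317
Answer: C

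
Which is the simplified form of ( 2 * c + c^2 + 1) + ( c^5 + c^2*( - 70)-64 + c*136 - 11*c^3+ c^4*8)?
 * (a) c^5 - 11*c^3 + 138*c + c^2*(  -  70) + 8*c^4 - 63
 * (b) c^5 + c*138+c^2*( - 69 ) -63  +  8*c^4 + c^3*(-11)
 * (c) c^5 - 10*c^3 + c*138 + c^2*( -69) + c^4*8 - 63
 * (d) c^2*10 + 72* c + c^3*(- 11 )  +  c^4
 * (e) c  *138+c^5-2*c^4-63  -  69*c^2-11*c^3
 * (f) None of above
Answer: b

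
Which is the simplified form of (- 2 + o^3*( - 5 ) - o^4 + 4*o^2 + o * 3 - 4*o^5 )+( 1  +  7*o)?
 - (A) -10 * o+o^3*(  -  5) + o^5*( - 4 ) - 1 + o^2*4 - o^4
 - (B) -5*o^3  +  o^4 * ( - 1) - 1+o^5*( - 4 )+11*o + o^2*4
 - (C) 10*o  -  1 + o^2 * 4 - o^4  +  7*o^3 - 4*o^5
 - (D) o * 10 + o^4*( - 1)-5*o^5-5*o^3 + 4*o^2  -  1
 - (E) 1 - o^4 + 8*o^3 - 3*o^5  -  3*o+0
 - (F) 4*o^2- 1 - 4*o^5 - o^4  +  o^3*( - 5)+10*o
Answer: F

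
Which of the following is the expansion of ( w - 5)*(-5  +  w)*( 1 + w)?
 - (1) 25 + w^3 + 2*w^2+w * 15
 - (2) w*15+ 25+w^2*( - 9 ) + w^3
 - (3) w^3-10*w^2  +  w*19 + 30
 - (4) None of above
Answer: 2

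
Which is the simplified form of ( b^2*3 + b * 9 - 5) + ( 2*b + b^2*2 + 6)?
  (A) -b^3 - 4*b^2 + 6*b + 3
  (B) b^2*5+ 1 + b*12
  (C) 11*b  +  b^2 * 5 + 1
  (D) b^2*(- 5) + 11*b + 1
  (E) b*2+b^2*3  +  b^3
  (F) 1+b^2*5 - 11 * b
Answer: C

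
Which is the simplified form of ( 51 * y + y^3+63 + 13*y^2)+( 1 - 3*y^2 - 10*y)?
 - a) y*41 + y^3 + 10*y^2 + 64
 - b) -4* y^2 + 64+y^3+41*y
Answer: a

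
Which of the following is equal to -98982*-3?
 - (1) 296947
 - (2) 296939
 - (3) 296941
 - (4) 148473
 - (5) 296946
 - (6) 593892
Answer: 5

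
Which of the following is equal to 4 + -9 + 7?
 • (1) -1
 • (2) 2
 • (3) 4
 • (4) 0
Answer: 2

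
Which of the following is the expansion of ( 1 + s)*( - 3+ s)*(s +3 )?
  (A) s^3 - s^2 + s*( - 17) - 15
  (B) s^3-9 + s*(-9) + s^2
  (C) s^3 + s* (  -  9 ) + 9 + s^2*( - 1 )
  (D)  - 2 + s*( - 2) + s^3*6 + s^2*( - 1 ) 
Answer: B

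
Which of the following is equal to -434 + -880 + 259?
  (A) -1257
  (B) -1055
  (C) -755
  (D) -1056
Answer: B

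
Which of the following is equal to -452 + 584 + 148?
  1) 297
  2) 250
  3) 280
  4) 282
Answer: 3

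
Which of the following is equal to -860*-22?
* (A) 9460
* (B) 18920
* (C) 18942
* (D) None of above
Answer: B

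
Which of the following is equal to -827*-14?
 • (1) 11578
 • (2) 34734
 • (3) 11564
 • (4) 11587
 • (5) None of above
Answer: 1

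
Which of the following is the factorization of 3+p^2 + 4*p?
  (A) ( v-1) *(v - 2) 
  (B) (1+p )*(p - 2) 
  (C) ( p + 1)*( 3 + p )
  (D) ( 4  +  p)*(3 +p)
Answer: C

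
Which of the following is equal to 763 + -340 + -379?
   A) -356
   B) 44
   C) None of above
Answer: B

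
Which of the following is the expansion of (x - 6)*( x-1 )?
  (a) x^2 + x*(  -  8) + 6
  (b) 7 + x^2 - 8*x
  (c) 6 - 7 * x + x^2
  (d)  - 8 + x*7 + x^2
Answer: c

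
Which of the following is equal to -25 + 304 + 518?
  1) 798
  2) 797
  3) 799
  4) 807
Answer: 2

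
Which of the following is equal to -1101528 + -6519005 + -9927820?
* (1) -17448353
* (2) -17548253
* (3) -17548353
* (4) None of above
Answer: 3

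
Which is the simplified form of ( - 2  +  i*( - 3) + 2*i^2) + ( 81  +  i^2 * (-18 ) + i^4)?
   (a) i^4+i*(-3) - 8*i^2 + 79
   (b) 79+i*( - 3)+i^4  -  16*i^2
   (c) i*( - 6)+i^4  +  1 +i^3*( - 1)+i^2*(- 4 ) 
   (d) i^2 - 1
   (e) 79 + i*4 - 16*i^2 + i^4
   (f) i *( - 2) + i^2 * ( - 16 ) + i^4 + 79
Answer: b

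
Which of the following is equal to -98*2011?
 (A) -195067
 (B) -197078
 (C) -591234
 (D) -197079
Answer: B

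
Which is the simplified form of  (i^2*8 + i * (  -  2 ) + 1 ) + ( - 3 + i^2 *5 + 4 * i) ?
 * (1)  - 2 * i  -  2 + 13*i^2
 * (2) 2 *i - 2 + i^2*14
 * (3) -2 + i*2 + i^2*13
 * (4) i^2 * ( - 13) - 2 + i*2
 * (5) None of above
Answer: 3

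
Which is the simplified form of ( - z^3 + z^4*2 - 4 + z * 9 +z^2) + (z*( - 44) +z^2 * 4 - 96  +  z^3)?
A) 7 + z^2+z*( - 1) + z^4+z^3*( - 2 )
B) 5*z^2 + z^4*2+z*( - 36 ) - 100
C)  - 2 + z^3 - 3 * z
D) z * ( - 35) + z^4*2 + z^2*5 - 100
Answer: D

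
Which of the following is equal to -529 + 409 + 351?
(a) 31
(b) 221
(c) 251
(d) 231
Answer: d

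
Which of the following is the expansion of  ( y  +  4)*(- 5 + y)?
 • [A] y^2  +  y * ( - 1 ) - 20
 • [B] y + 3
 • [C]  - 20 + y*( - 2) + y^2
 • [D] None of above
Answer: A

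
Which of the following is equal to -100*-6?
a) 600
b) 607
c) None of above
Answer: a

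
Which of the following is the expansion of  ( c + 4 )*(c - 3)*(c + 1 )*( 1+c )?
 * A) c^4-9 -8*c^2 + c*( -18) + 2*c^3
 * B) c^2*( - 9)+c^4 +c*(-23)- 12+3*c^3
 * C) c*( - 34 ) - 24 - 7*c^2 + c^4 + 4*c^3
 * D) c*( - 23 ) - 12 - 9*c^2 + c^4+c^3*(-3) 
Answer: B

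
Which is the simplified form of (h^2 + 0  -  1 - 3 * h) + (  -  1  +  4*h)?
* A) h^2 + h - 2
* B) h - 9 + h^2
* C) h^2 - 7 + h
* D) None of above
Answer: A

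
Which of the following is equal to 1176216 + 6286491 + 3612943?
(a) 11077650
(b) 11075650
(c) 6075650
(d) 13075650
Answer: b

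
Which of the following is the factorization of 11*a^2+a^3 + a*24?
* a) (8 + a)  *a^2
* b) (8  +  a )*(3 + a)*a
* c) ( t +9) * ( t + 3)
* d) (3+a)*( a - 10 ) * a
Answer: b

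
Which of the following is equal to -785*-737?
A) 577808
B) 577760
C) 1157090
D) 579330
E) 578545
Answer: E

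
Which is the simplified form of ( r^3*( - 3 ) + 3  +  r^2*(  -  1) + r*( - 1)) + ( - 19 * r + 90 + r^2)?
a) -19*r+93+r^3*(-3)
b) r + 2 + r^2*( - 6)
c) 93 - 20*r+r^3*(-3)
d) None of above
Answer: c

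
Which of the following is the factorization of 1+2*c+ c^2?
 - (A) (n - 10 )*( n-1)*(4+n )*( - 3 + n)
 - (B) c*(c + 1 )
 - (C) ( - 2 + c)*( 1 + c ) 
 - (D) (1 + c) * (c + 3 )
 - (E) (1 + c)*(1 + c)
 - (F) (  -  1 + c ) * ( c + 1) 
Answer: E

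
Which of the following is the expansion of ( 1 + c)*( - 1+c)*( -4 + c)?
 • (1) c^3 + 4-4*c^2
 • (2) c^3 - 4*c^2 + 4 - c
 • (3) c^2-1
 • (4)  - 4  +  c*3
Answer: 2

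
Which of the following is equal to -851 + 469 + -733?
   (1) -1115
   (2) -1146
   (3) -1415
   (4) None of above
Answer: 1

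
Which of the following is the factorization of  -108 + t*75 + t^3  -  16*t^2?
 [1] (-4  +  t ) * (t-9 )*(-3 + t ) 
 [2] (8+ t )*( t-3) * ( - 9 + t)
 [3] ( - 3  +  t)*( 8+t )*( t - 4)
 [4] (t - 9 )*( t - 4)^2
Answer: 1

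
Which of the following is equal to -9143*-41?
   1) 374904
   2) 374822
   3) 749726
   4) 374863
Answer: 4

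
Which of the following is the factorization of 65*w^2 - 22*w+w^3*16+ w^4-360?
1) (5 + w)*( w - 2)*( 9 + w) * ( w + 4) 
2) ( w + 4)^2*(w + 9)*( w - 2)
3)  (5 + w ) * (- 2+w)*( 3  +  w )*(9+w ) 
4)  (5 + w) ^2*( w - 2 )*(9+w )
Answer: 1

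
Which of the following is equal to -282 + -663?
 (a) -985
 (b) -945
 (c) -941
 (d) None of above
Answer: b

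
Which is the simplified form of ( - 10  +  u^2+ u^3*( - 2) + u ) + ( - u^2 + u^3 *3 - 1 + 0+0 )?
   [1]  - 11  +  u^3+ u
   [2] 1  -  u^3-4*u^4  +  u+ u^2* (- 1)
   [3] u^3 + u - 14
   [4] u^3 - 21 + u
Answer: 1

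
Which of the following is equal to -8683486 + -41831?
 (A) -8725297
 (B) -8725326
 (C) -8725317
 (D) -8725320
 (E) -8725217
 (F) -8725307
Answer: C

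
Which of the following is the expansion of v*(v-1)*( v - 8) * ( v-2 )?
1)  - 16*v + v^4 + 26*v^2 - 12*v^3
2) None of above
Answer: 2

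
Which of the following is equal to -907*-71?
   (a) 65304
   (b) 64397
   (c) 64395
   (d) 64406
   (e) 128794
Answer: b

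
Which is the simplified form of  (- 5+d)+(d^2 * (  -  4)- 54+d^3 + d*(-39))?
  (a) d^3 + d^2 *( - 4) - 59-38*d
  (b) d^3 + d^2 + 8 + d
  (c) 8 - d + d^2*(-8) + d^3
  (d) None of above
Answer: a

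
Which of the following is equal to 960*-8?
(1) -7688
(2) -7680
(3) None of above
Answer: 2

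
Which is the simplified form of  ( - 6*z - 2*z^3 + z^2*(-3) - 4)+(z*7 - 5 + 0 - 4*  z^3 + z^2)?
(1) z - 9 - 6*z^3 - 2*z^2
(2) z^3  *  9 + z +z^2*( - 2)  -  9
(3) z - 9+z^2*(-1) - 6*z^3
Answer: 1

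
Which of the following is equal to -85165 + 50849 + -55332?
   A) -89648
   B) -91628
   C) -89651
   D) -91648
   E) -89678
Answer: A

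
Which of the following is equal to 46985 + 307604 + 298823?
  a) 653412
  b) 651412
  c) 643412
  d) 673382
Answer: a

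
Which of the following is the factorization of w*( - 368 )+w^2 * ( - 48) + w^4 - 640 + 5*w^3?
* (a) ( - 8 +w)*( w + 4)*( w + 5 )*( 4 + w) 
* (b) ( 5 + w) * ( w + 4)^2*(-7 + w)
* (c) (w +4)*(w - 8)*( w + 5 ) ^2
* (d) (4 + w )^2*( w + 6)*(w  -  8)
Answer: a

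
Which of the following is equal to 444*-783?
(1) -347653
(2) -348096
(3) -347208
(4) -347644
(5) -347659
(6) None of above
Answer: 6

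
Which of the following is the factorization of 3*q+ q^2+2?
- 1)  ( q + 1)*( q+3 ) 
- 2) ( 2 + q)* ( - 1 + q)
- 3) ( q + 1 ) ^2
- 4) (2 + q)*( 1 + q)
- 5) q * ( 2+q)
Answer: 4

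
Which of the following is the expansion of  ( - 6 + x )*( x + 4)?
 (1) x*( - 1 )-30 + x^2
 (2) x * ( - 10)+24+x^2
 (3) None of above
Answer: 3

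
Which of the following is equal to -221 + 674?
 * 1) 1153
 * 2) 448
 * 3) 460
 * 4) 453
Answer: 4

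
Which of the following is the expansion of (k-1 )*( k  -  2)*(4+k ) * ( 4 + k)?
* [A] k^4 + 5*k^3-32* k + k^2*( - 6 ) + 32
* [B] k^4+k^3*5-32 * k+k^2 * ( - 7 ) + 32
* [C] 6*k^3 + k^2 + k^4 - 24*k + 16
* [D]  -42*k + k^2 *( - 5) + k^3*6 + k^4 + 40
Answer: A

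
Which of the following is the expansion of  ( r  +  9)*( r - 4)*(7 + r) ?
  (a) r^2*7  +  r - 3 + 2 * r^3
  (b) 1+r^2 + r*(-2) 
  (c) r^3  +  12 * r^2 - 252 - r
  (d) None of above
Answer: c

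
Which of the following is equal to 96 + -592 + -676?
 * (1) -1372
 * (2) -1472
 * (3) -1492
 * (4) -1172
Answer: 4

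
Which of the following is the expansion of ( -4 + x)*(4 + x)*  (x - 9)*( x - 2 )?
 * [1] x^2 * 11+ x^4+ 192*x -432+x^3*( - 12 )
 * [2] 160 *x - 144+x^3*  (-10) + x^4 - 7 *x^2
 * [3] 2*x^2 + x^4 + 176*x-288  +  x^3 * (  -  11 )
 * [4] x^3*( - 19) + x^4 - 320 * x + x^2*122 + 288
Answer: 3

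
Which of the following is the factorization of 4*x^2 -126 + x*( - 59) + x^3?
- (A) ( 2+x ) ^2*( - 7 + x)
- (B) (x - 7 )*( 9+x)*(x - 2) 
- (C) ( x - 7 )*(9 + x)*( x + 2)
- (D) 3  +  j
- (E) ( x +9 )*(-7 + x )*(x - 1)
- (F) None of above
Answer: C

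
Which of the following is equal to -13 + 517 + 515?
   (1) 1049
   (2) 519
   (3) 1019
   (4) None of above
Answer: 3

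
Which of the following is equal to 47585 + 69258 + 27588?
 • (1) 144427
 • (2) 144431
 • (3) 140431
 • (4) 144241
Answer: 2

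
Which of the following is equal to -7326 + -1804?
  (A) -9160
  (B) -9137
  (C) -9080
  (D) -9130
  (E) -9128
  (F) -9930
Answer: D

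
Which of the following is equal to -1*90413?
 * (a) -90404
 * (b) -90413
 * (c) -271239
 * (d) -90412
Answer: b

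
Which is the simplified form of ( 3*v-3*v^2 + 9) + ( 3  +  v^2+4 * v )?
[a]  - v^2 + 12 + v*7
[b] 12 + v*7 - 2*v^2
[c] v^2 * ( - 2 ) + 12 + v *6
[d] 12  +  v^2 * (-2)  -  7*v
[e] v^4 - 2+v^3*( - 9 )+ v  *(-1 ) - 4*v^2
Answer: b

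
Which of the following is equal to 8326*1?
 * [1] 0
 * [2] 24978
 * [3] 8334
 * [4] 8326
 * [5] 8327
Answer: 4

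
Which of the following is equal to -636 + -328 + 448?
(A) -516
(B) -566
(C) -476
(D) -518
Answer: A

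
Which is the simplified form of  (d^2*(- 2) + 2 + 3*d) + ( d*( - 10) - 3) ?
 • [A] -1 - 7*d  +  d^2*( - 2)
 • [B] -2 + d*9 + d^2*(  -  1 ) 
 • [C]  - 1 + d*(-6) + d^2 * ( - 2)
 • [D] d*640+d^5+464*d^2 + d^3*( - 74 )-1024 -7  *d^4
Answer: A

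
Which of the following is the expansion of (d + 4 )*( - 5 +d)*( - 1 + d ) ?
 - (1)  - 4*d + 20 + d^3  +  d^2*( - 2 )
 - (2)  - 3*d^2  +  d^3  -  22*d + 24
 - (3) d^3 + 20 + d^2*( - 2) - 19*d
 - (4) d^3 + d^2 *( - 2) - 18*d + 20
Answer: 3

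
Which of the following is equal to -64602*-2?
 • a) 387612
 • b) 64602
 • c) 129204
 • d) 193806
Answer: c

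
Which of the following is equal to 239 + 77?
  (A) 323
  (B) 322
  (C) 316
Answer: C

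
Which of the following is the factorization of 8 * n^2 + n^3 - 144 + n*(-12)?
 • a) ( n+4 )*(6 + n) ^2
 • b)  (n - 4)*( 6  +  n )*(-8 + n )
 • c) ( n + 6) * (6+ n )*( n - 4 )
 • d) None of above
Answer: c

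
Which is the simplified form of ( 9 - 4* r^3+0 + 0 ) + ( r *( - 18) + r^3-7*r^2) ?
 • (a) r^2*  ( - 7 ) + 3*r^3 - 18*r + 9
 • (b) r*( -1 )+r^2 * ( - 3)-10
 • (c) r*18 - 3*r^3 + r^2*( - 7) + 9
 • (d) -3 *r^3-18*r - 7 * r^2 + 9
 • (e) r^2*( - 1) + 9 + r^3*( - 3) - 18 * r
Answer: d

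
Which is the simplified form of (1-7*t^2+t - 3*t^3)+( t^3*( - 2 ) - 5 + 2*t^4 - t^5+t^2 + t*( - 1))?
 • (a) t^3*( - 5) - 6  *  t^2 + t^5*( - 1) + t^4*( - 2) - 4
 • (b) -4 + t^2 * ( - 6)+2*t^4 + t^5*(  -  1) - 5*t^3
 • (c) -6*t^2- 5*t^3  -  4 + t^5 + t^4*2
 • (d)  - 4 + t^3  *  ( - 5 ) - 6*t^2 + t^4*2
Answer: b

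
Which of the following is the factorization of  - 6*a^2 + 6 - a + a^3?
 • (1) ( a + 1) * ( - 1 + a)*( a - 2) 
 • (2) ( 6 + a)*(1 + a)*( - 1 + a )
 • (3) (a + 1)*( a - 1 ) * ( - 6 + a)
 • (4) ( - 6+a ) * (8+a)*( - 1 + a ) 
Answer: 3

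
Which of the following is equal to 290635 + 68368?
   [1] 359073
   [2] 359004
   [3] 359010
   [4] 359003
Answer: 4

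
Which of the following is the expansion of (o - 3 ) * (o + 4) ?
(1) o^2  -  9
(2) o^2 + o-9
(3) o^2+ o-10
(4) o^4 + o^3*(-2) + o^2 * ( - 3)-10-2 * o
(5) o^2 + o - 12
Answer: 5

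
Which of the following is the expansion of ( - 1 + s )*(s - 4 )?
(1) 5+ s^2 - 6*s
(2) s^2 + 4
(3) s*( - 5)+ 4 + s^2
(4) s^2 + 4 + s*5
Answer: 3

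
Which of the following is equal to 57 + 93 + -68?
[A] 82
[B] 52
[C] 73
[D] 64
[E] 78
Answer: A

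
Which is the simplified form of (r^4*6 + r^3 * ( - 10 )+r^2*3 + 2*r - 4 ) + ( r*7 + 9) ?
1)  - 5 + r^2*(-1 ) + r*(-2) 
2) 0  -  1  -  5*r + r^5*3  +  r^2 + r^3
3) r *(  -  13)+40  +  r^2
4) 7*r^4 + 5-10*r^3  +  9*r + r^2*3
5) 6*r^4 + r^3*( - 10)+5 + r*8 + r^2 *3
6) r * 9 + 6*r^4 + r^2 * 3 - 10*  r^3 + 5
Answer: 6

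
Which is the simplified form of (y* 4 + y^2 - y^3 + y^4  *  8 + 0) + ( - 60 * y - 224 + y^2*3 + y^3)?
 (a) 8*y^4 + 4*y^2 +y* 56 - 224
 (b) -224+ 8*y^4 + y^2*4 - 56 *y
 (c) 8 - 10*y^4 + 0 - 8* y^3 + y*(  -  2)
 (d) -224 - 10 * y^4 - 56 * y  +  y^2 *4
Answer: b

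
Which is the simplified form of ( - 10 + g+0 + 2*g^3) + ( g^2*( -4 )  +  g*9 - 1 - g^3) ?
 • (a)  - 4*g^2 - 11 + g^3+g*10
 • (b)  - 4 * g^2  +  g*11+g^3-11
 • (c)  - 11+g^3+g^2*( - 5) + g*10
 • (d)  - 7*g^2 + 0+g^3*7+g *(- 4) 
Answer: a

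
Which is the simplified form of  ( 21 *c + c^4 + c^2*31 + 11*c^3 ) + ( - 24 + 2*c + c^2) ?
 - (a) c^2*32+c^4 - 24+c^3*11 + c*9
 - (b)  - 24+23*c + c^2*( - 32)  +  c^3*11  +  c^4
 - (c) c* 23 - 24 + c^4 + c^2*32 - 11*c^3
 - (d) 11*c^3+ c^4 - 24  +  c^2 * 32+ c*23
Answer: d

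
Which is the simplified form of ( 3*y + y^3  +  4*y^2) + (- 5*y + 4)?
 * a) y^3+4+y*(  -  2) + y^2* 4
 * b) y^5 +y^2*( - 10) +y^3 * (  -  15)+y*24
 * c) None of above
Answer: a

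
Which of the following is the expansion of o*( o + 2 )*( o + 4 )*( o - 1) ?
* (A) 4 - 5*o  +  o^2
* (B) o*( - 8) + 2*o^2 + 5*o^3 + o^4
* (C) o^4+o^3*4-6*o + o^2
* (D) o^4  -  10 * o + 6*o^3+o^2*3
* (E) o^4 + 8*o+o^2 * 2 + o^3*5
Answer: B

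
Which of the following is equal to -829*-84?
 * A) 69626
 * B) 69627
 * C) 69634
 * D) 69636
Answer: D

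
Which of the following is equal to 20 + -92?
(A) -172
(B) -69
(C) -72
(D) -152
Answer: C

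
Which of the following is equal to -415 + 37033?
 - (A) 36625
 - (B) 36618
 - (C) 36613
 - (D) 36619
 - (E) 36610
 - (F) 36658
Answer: B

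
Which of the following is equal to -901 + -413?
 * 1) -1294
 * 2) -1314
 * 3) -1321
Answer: 2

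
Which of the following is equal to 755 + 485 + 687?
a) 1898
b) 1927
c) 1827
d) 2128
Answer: b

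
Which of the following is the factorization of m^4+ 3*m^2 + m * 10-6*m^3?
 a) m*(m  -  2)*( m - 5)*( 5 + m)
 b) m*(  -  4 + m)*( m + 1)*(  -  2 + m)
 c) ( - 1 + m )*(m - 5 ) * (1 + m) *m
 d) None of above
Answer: d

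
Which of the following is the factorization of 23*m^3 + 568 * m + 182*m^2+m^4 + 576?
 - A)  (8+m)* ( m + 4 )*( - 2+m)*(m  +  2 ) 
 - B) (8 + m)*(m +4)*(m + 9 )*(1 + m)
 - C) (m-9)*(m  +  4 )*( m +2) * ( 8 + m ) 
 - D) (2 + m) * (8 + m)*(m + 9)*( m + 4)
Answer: D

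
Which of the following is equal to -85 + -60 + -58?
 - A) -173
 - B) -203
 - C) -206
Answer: B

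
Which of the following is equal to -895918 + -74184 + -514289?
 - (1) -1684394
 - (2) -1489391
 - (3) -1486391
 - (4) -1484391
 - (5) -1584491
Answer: 4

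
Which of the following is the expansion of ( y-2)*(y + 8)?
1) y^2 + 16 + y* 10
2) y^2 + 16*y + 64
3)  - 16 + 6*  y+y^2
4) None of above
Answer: 3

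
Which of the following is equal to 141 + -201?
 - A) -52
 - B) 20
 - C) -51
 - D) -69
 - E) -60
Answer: E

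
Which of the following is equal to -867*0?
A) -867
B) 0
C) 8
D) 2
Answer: B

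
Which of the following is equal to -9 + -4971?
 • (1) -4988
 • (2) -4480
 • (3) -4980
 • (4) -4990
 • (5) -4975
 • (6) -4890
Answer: 3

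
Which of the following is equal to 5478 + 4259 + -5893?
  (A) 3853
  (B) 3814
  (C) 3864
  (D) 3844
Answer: D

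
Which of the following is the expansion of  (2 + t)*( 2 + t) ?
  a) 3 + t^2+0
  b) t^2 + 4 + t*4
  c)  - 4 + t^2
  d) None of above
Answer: b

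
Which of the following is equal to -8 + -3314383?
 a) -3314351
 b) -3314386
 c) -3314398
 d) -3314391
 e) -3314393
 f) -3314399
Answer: d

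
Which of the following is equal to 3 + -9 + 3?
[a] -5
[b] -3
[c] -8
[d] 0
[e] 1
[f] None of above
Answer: b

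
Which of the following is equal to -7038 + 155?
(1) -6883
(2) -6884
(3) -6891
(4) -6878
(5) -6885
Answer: 1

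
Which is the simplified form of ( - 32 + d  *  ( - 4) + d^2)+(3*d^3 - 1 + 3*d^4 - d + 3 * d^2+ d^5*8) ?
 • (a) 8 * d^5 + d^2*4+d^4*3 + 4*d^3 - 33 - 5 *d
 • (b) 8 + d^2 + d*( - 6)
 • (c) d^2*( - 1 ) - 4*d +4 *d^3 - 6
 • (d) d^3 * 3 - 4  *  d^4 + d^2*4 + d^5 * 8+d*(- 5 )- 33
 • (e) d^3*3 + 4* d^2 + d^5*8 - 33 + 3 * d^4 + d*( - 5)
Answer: e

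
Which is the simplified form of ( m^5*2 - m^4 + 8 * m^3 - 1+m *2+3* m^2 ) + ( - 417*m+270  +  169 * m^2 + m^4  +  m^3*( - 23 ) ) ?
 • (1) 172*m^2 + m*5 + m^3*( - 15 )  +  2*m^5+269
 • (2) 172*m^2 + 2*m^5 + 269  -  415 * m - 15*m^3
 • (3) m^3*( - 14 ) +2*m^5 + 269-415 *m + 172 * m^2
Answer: 2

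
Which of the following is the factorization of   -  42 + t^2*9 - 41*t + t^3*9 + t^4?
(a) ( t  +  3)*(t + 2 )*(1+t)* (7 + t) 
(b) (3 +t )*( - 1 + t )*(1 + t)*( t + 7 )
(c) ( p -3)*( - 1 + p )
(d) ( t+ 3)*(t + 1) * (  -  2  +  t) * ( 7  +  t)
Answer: d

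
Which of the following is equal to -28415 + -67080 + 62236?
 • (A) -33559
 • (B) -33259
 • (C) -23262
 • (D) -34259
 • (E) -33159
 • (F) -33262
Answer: B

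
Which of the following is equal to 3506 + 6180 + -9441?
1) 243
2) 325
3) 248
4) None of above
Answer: 4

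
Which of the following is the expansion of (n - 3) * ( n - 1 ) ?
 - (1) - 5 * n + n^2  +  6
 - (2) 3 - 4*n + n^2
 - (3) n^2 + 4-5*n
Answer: 2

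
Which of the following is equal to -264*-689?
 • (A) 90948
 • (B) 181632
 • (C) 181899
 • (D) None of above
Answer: D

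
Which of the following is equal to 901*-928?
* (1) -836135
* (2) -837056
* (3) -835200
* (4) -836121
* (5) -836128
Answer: 5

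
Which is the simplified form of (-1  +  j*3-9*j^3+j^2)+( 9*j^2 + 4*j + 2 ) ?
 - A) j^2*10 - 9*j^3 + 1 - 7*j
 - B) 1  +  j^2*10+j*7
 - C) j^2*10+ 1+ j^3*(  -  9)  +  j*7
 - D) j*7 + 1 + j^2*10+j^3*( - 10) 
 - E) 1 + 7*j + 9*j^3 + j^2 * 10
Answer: C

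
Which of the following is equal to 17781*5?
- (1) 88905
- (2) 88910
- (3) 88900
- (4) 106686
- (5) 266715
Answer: 1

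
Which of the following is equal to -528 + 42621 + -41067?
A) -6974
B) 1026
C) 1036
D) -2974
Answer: B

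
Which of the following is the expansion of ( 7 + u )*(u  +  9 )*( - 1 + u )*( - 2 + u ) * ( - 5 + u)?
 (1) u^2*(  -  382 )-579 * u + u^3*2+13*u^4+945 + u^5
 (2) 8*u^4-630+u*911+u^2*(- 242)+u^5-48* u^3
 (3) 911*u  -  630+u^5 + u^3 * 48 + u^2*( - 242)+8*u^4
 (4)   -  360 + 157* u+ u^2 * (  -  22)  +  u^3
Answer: 2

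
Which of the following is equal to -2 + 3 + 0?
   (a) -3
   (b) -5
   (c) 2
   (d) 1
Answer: d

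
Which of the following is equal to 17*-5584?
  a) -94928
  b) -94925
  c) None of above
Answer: a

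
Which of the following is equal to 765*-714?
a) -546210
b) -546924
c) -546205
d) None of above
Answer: a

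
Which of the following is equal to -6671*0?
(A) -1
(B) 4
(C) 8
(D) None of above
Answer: D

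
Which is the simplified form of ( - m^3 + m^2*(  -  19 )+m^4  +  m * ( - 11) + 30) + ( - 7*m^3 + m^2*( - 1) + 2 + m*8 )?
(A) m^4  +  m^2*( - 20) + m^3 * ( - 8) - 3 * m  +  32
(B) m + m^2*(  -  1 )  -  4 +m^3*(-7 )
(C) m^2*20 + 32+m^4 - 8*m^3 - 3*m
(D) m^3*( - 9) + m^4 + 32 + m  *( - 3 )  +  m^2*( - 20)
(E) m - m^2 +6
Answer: A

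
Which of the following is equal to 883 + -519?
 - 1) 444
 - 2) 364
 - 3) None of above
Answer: 2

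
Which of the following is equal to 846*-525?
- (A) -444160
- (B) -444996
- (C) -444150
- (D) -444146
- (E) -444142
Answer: C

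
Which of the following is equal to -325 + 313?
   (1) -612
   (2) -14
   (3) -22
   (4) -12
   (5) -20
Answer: 4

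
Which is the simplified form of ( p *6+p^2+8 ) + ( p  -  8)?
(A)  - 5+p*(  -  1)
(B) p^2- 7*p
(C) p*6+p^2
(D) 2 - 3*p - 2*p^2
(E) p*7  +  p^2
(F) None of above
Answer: E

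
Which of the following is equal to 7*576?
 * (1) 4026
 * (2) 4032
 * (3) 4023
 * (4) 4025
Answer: 2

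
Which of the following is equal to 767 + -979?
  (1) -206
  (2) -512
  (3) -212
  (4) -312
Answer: 3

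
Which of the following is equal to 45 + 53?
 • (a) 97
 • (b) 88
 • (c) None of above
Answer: c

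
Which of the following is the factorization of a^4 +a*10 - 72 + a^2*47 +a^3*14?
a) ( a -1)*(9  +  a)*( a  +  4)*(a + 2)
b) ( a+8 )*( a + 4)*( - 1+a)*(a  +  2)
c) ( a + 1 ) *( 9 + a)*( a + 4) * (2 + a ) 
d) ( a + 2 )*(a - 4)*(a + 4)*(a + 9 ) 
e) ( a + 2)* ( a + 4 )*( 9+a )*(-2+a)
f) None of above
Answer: a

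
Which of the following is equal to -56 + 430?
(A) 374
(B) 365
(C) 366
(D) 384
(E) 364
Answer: A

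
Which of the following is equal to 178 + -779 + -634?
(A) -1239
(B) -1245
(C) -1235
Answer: C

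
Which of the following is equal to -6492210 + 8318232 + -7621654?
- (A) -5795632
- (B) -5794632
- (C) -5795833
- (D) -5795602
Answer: A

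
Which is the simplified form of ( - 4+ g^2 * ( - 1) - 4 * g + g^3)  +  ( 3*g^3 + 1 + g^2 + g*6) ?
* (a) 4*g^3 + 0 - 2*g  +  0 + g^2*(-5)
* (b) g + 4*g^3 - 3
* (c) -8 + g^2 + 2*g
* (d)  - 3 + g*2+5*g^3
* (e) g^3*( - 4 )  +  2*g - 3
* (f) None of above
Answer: f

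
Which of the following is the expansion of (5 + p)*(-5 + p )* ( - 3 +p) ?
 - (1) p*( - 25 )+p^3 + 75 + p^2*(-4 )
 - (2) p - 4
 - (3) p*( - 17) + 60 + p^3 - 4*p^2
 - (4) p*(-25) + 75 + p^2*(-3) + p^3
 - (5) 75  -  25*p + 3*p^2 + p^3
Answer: 4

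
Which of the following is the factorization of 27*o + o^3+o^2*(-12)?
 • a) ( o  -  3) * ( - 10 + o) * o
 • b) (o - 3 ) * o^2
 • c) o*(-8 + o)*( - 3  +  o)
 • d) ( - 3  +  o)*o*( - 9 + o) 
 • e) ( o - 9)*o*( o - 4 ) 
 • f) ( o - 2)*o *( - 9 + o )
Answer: d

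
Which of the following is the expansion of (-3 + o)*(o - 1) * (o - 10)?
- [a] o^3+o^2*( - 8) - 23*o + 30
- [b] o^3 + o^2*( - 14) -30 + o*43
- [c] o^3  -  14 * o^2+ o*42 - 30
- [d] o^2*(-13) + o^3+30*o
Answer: b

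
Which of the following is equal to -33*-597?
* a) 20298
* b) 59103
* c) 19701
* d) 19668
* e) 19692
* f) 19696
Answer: c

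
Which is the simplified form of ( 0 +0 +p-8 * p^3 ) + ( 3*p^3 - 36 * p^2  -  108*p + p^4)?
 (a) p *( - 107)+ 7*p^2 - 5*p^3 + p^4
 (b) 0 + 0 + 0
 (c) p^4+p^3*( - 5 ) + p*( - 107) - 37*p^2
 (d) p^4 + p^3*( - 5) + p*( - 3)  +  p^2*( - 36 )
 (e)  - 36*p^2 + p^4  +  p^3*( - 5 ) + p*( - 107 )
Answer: e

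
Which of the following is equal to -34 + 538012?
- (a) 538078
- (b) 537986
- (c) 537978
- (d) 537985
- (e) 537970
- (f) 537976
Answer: c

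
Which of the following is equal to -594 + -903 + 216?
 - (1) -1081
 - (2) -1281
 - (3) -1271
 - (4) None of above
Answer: 2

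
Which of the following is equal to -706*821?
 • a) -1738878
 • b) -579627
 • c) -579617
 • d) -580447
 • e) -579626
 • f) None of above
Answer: e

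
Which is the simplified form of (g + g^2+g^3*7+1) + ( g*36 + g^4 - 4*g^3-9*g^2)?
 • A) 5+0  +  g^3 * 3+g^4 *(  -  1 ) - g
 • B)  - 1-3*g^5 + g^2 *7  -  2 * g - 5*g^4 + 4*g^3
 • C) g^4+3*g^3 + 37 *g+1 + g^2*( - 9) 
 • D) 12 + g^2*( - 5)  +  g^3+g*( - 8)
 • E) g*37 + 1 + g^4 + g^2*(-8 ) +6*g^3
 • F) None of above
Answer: F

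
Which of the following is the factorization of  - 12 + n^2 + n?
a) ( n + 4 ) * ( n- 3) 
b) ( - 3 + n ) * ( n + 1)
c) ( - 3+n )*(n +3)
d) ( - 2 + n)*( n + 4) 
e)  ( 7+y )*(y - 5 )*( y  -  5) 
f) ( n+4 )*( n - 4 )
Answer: a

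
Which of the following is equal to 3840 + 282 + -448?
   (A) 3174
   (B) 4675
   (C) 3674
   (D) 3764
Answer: C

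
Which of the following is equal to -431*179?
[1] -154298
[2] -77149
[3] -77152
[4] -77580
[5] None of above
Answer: 2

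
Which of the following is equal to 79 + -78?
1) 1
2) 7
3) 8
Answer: 1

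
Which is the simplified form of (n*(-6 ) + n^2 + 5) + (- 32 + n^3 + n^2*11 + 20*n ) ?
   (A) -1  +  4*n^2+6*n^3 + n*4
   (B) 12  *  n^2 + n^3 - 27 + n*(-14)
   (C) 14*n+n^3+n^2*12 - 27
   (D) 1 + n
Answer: C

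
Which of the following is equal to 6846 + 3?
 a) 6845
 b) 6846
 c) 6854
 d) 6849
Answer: d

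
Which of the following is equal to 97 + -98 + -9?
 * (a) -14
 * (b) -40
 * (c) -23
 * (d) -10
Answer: d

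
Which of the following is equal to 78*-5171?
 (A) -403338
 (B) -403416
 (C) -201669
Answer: A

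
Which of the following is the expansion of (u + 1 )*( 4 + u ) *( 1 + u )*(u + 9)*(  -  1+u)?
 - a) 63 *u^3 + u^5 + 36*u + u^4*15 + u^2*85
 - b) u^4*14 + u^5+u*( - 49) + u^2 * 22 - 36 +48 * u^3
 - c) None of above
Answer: b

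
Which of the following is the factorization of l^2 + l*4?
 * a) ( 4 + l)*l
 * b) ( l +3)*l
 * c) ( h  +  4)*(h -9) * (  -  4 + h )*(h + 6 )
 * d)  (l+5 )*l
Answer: a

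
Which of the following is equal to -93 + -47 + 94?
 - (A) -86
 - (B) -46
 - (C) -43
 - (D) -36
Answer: B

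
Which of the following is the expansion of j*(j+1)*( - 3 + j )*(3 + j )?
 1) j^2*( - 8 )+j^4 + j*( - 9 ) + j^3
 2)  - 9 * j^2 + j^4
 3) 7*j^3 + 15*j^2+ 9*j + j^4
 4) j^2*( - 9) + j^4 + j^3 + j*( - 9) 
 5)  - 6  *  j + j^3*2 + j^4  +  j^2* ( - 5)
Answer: 4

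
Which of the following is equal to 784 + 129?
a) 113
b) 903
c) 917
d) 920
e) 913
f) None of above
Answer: e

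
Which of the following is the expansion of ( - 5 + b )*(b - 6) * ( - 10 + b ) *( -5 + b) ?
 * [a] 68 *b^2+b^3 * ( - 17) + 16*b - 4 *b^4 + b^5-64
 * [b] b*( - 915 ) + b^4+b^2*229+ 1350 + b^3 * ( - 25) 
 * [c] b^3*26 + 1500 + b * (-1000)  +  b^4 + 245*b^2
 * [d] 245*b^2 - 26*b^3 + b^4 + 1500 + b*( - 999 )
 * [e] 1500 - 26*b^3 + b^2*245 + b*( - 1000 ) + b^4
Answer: e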